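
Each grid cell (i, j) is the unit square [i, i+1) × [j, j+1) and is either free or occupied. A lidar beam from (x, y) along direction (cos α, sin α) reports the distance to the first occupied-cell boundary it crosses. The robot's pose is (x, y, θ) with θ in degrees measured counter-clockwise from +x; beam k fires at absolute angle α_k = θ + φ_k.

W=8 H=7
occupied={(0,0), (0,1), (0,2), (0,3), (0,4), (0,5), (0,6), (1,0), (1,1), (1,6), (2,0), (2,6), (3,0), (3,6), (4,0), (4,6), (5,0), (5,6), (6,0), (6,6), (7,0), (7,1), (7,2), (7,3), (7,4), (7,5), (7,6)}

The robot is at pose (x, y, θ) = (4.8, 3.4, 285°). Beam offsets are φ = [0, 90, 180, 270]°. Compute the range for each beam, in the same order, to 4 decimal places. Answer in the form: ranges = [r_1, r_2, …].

beam 1: φ=0°, α=285°
  cosα=0.2588 sinα=-0.9659 | (4,3) | tMaxX 0.7727 tMaxY 0.4141 | tΔX 3.8637 tΔY 1.0353
    t=0.4141 [y] (4,2)
    t=0.7727 [x] (5,2)
    t=1.4494 [y] (5,1)
    t=2.4847 [y] (5,0) — stop
  → r_1 = 2.4847
beam 2: φ=90°, α=15°
  cosα=0.9659 sinα=0.2588 | (4,3) | tMaxX 0.2071 tMaxY 2.3182 | tΔX 1.0353 tΔY 3.8637
    t=0.2071 [x] (5,3)
    t=1.2423 [x] (6,3)
    t=2.2776 [x] (7,3) — stop
  → r_2 = 2.2776
beam 3: φ=180°, α=105°
  cosα=-0.2588 sinα=0.9659 | (4,3) | tMaxX 3.0910 tMaxY 0.6212 | tΔX 3.8637 tΔY 1.0353
    t=0.6212 [y] (4,4)
    t=1.6564 [y] (4,5)
    t=2.6917 [y] (4,6) — stop
  → r_3 = 2.6917
beam 4: φ=270°, α=195°
  cosα=-0.9659 sinα=-0.2588 | (4,3) | tMaxX 0.8282 tMaxY 1.5455 | tΔX 1.0353 tΔY 3.8637
    t=0.8282 [x] (3,3)
    t=1.5455 [y] (3,2)
    t=1.8635 [x] (2,2)
    t=2.8988 [x] (1,2)
    t=3.9340 [x] (0,2) — stop
  → r_4 = 3.9340

ranges = [2.4847, 2.2776, 2.6917, 3.9340]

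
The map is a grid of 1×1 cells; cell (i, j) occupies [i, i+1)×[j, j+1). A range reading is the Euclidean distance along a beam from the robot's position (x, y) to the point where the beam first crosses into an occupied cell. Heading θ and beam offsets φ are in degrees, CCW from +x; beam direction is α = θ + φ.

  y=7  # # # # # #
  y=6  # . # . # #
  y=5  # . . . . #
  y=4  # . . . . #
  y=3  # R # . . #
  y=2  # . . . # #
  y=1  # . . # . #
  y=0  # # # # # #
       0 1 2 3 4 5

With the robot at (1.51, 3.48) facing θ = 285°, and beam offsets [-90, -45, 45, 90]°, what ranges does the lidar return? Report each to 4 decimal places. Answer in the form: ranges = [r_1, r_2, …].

beam 1: φ=-90°, α=195°
  direction (-0.9659, -0.2588); cell (1,3); t to first gridline: x 0.5280, y 1.8546 (then +1.0353 / +3.8637)
    (0,3) via x @ 0.5280  # hit
  → r_1 = 0.5280
beam 2: φ=-45°, α=240°
  direction (-0.5000, -0.8660); cell (1,3); t to first gridline: x 1.0200, y 0.5543 (then +2.0000 / +1.1547)
    (1,2) via y @ 0.5543
    (0,2) via x @ 1.0200  # hit
  → r_2 = 1.0200
beam 3: φ=45°, α=330°
  direction (0.8660, -0.5000); cell (1,3); t to first gridline: x 0.5658, y 0.9600 (then +1.1547 / +2.0000)
    (2,3) via x @ 0.5658  # hit
  → r_3 = 0.5658
beam 4: φ=90°, α=15°
  direction (0.9659, 0.2588); cell (1,3); t to first gridline: x 0.5073, y 2.0091 (then +1.0353 / +3.8637)
    (2,3) via x @ 0.5073  # hit
  → r_4 = 0.5073

ranges = [0.5280, 1.0200, 0.5658, 0.5073]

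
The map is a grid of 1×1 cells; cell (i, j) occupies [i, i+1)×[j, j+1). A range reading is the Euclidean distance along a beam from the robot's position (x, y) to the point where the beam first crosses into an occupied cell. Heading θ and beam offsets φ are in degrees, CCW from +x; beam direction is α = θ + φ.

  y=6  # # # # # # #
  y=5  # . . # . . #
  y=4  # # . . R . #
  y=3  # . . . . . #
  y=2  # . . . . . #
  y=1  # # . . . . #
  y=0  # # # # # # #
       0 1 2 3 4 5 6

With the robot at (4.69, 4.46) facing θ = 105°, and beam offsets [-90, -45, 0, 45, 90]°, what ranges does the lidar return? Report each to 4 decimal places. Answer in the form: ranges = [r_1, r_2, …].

ranges = [1.3562, 1.7782, 1.5943, 1.0800, 3.8202]

beam 1: φ=-90°, α=15°
  direction (0.9659, 0.2588); cell (4,4); t to first gridline: x 0.3209, y 2.0864 (then +1.0353 / +3.8637)
    (5,4) via x @ 0.3209
    (6,4) via x @ 1.3562  # hit
  → r_1 = 1.3562
beam 2: φ=-45°, α=60°
  direction (0.5000, 0.8660); cell (4,4); t to first gridline: x 0.6200, y 0.6235 (then +2.0000 / +1.1547)
    (5,4) via x @ 0.6200
    (5,5) via y @ 0.6235
    (5,6) via y @ 1.7782  # hit
  → r_2 = 1.7782
beam 3: φ=0°, α=105°
  direction (-0.2588, 0.9659); cell (4,4); t to first gridline: x 2.6660, y 0.5590 (then +3.8637 / +1.0353)
    (4,5) via y @ 0.5590
    (4,6) via y @ 1.5943  # hit
  → r_3 = 1.5943
beam 4: φ=45°, α=150°
  direction (-0.8660, 0.5000); cell (4,4); t to first gridline: x 0.7967, y 1.0800 (then +1.1547 / +2.0000)
    (3,4) via x @ 0.7967
    (3,5) via y @ 1.0800  # hit
  → r_4 = 1.0800
beam 5: φ=90°, α=195°
  direction (-0.9659, -0.2588); cell (4,4); t to first gridline: x 0.7143, y 1.7773 (then +1.0353 / +3.8637)
    (3,4) via x @ 0.7143
    (2,4) via x @ 1.7496
    (2,3) via y @ 1.7773
    (1,3) via x @ 2.7849
    (0,3) via x @ 3.8202  # hit
  → r_5 = 3.8202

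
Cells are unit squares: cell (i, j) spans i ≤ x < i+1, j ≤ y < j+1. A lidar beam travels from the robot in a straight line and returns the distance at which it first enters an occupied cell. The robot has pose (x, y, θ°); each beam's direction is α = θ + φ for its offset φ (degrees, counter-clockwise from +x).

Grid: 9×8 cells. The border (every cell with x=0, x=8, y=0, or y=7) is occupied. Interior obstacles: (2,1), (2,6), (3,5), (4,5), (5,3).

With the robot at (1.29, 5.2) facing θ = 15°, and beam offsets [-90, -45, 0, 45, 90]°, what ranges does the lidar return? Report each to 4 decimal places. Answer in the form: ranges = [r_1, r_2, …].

ranges = [3.3129, 4.2839, 1.7703, 1.4200, 1.1205]

beam 1: φ=-90°, α=285°
  cosα=0.2588 sinα=-0.9659 | (1,5) | tMaxX 2.7432 tMaxY 0.2071 | tΔX 3.8637 tΔY 1.0353
    t=0.2071 [y] (1,4)
    t=1.2423 [y] (1,3)
    t=2.2776 [y] (1,2)
    t=2.7432 [x] (2,2)
    t=3.3129 [y] (2,1) — stop
  → r_1 = 3.3129
beam 2: φ=-45°, α=330°
  cosα=0.8660 sinα=-0.5000 | (1,5) | tMaxX 0.8198 tMaxY 0.4000 | tΔX 1.1547 tΔY 2.0000
    t=0.4000 [y] (1,4)
    t=0.8198 [x] (2,4)
    t=1.9745 [x] (3,4)
    t=2.4000 [y] (3,3)
    t=3.1292 [x] (4,3)
    t=4.2839 [x] (5,3) — stop
  → r_2 = 4.2839
beam 3: φ=0°, α=15°
  cosα=0.9659 sinα=0.2588 | (1,5) | tMaxX 0.7350 tMaxY 3.0910 | tΔX 1.0353 tΔY 3.8637
    t=0.7350 [x] (2,5)
    t=1.7703 [x] (3,5) — stop
  → r_3 = 1.7703
beam 4: φ=45°, α=60°
  cosα=0.5000 sinα=0.8660 | (1,5) | tMaxX 1.4200 tMaxY 0.9238 | tΔX 2.0000 tΔY 1.1547
    t=0.9238 [y] (1,6)
    t=1.4200 [x] (2,6) — stop
  → r_4 = 1.4200
beam 5: φ=90°, α=105°
  cosα=-0.2588 sinα=0.9659 | (1,5) | tMaxX 1.1205 tMaxY 0.8282 | tΔX 3.8637 tΔY 1.0353
    t=0.8282 [y] (1,6)
    t=1.1205 [x] (0,6) — stop
  → r_5 = 1.1205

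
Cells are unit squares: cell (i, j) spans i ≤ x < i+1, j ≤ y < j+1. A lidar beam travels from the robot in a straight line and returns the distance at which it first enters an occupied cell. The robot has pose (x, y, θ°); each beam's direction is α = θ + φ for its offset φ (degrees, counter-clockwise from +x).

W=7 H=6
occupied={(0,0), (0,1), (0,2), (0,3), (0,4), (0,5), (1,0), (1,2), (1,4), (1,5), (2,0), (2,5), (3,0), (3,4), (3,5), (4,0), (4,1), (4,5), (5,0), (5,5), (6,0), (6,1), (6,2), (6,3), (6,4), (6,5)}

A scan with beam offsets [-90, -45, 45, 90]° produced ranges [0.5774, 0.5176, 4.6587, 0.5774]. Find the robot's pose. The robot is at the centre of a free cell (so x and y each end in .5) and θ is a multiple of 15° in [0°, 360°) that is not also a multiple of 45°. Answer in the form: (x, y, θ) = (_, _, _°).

(x, y, θ) = (1.5, 1.5, 330°)

Enumerate (i+0.5, j+0.5, θ) over the 16 free cells and 16 admissible headings. For each, cast all 4 beams and compare to the given ranges.
  (2.5, 1.5, 60°): beam 1 = 1.0000 ≠ 0.5774 ✗
  (3.5, 3.5, 195°): beam 1 = 0.5176 ≠ 0.5774 ✗
  (4.5, 3.5, 30°): beam 1 = 2.8868 ≠ 0.5774 ✗
  (5.5, 3.5, 150°): beam 1 = 1.0000 ≠ 0.5774 ✗
  (1.5, 1.5, 240°): beam 3 = 0.5176 ≠ 4.6587 ✗
  …
  (1.5, 1.5, 330°): r_1=0.5774, r_2=0.5176, r_3=4.6587, r_4=0.5774 — all match ✓
Only this pose fits every beam.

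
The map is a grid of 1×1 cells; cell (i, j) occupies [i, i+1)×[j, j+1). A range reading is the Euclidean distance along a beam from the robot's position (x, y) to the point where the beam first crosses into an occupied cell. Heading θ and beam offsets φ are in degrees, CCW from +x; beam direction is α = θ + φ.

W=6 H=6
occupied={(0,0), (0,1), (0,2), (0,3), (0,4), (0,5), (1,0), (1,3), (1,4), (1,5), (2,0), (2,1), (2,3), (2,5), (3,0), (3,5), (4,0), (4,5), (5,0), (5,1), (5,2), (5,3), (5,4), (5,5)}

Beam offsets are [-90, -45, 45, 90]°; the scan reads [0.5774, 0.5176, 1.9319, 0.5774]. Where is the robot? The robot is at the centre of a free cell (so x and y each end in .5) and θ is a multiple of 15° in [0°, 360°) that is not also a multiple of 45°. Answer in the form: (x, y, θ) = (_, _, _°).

Enumerate (i+0.5, j+0.5, θ) over the 12 free cells and 16 admissible headings. For each, cast all 4 beams and compare to the given ranges.
  (3.5, 2.5, 105°): beam 1 = 1.5529 ≠ 0.5774 ✗
  (3.5, 2.5, 345°): beam 1 = 1.5529 ≠ 0.5774 ✗
  (3.5, 3.5, 240°): beam 3 = 2.5882 ≠ 1.9319 ✗
  …
  (2.5, 4.5, 330°): r_1=0.5774, r_2=0.5176, r_3=1.9319, r_4=0.5774 — all match ✓
Only this pose fits every beam.

(x, y, θ) = (2.5, 4.5, 330°)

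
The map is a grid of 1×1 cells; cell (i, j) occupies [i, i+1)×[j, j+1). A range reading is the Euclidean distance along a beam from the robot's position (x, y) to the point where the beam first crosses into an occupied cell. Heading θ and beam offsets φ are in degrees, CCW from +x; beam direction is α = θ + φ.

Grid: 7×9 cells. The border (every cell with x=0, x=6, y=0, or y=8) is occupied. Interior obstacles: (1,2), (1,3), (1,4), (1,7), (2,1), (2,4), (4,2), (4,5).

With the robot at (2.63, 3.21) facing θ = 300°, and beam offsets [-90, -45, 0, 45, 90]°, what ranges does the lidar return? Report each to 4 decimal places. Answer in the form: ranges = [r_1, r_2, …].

ranges = [0.7275, 1.2527, 2.5519, 1.4183, 3.8913]

beam 1: φ=-90°, α=210°
  cosα=-0.8660 sinα=-0.5000 | (2,3) | tMaxX 0.7275 tMaxY 0.4200 | tΔX 1.1547 tΔY 2.0000
    t=0.4200 [y] (2,2)
    t=0.7275 [x] (1,2) — stop
  → r_1 = 0.7275
beam 2: φ=-45°, α=255°
  cosα=-0.2588 sinα=-0.9659 | (2,3) | tMaxX 2.4341 tMaxY 0.2174 | tΔX 3.8637 tΔY 1.0353
    t=0.2174 [y] (2,2)
    t=1.2527 [y] (2,1) — stop
  → r_2 = 1.2527
beam 3: φ=0°, α=300°
  cosα=0.5000 sinα=-0.8660 | (2,3) | tMaxX 0.7400 tMaxY 0.2425 | tΔX 2.0000 tΔY 1.1547
    t=0.2425 [y] (2,2)
    t=0.7400 [x] (3,2)
    t=1.3972 [y] (3,1)
    t=2.5519 [y] (3,0) — stop
  → r_3 = 2.5519
beam 4: φ=45°, α=345°
  cosα=0.9659 sinα=-0.2588 | (2,3) | tMaxX 0.3831 tMaxY 0.8114 | tΔX 1.0353 tΔY 3.8637
    t=0.3831 [x] (3,3)
    t=0.8114 [y] (3,2)
    t=1.4183 [x] (4,2) — stop
  → r_4 = 1.4183
beam 5: φ=90°, α=30°
  cosα=0.8660 sinα=0.5000 | (2,3) | tMaxX 0.4272 tMaxY 1.5800 | tΔX 1.1547 tΔY 2.0000
    t=0.4272 [x] (3,3)
    t=1.5800 [y] (3,4)
    t=1.5819 [x] (4,4)
    t=2.7366 [x] (5,4)
    t=3.5800 [y] (5,5)
    t=3.8913 [x] (6,5) — stop
  → r_5 = 3.8913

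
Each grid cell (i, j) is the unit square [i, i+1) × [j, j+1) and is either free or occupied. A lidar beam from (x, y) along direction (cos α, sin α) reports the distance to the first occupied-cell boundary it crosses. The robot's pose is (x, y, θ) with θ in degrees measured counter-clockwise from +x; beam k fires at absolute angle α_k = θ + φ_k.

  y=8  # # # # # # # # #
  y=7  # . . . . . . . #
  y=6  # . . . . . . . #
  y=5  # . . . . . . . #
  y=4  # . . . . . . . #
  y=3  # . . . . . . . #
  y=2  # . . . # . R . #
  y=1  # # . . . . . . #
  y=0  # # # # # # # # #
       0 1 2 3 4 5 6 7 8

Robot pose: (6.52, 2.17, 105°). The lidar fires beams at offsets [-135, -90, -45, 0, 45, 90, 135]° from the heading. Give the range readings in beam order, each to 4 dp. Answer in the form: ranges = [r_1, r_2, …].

ranges = [1.7090, 1.5322, 2.9600, 6.0357, 6.3739, 4.5205, 1.3510]

beam 1: φ=-135°, α=330°
  direction (0.8660, -0.5000); cell (6,2); t to first gridline: x 0.5543, y 0.3400 (then +1.1547 / +2.0000)
    (6,1) via y @ 0.3400
    (7,1) via x @ 0.5543
    (8,1) via x @ 1.7090  # hit
  → r_1 = 1.7090
beam 2: φ=-90°, α=15°
  direction (0.9659, 0.2588); cell (6,2); t to first gridline: x 0.4969, y 3.2069 (then +1.0353 / +3.8637)
    (7,2) via x @ 0.4969
    (8,2) via x @ 1.5322  # hit
  → r_2 = 1.5322
beam 3: φ=-45°, α=60°
  direction (0.5000, 0.8660); cell (6,2); t to first gridline: x 0.9600, y 0.9584 (then +2.0000 / +1.1547)
    (6,3) via y @ 0.9584
    (7,3) via x @ 0.9600
    (7,4) via y @ 2.1131
    (8,4) via x @ 2.9600  # hit
  → r_3 = 2.9600
beam 4: φ=0°, α=105°
  direction (-0.2588, 0.9659); cell (6,2); t to first gridline: x 2.0091, y 0.8593 (then +3.8637 / +1.0353)
    (6,3) via y @ 0.8593
    (6,4) via y @ 1.8946
    (5,4) via x @ 2.0091
    (5,5) via y @ 2.9298
    (5,6) via y @ 3.9651
    (5,7) via y @ 5.0004
    (4,7) via x @ 5.8728
    (4,8) via y @ 6.0357  # hit
  → r_4 = 6.0357
beam 5: φ=45°, α=150°
  direction (-0.8660, 0.5000); cell (6,2); t to first gridline: x 0.6004, y 1.6600 (then +1.1547 / +2.0000)
    (5,2) via x @ 0.6004
    (5,3) via y @ 1.6600
    (4,3) via x @ 1.7551
    (3,3) via x @ 2.9098
    (3,4) via y @ 3.6600
    (2,4) via x @ 4.0645
    (1,4) via x @ 5.2192
    (1,5) via y @ 5.6600
    (0,5) via x @ 6.3739  # hit
  → r_5 = 6.3739
beam 6: φ=90°, α=195°
  direction (-0.9659, -0.2588); cell (6,2); t to first gridline: x 0.5383, y 0.6568 (then +1.0353 / +3.8637)
    (5,2) via x @ 0.5383
    (5,1) via y @ 0.6568
    (4,1) via x @ 1.5736
    (3,1) via x @ 2.6089
    (2,1) via x @ 3.6442
    (2,0) via y @ 4.5205  # hit
  → r_6 = 4.5205
beam 7: φ=135°, α=240°
  direction (-0.5000, -0.8660); cell (6,2); t to first gridline: x 1.0400, y 0.1963 (then +2.0000 / +1.1547)
    (6,1) via y @ 0.1963
    (5,1) via x @ 1.0400
    (5,0) via y @ 1.3510  # hit
  → r_7 = 1.3510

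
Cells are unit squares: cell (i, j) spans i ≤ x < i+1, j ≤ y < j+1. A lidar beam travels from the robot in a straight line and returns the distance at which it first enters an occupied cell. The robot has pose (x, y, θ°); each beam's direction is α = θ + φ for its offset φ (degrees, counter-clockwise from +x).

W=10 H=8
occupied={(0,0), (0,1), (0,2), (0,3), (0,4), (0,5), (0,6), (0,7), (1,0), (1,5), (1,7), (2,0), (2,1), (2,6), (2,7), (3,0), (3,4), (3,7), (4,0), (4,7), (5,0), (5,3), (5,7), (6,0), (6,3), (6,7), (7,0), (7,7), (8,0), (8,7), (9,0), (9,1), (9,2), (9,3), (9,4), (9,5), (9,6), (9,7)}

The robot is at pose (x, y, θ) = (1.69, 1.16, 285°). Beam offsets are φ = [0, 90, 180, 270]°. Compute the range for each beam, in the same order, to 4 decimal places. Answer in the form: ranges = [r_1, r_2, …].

ranges = [0.1656, 0.3209, 2.6660, 0.6182]

beam 1: φ=0°, α=285°
  dir = (cos 285°, sin 285°) = (0.2588, -0.9659); from cell (1,1)
  next x-line at t=1.1977, next y-line at t=0.1656; Δt_x=3.8637, Δt_y=1.0353
    y: enter (1,0) at t=0.1656 ← occupied
  → r_1 = 0.1656
beam 2: φ=90°, α=15°
  dir = (cos 15°, sin 15°) = (0.9659, 0.2588); from cell (1,1)
  next x-line at t=0.3209, next y-line at t=3.2455; Δt_x=1.0353, Δt_y=3.8637
    x: enter (2,1) at t=0.3209 ← occupied
  → r_2 = 0.3209
beam 3: φ=180°, α=105°
  dir = (cos 105°, sin 105°) = (-0.2588, 0.9659); from cell (1,1)
  next x-line at t=2.6660, next y-line at t=0.8696; Δt_x=3.8637, Δt_y=1.0353
    y: enter (1,2) at t=0.8696
    y: enter (1,3) at t=1.9049
    x: enter (0,3) at t=2.6660 ← occupied
  → r_3 = 2.6660
beam 4: φ=270°, α=195°
  dir = (cos 195°, sin 195°) = (-0.9659, -0.2588); from cell (1,1)
  next x-line at t=0.7143, next y-line at t=0.6182; Δt_x=1.0353, Δt_y=3.8637
    y: enter (1,0) at t=0.6182 ← occupied
  → r_4 = 0.6182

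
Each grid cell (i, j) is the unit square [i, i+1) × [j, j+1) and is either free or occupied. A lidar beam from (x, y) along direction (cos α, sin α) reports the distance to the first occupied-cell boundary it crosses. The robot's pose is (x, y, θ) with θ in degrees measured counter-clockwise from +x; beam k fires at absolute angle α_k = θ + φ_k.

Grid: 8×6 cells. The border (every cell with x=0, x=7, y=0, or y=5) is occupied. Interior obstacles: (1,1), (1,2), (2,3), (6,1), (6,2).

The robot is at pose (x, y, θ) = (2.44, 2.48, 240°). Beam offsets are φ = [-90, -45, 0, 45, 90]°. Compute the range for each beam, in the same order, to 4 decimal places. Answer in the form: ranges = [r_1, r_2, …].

ranges = [0.5081, 0.4555, 0.8800, 1.5322, 2.9600]

beam 1: φ=-90°, α=150°
  direction (-0.8660, 0.5000); cell (2,2); t to first gridline: x 0.5081, y 1.0400 (then +1.1547 / +2.0000)
    (1,2) via x @ 0.5081  # hit
  → r_1 = 0.5081
beam 2: φ=-45°, α=195°
  direction (-0.9659, -0.2588); cell (2,2); t to first gridline: x 0.4555, y 1.8546 (then +1.0353 / +3.8637)
    (1,2) via x @ 0.4555  # hit
  → r_2 = 0.4555
beam 3: φ=0°, α=240°
  direction (-0.5000, -0.8660); cell (2,2); t to first gridline: x 0.8800, y 0.5543 (then +2.0000 / +1.1547)
    (2,1) via y @ 0.5543
    (1,1) via x @ 0.8800  # hit
  → r_3 = 0.8800
beam 4: φ=45°, α=285°
  direction (0.2588, -0.9659); cell (2,2); t to first gridline: x 2.1637, y 0.4969 (then +3.8637 / +1.0353)
    (2,1) via y @ 0.4969
    (2,0) via y @ 1.5322  # hit
  → r_4 = 1.5322
beam 5: φ=90°, α=330°
  direction (0.8660, -0.5000); cell (2,2); t to first gridline: x 0.6466, y 0.9600 (then +1.1547 / +2.0000)
    (3,2) via x @ 0.6466
    (3,1) via y @ 0.9600
    (4,1) via x @ 1.8013
    (5,1) via x @ 2.9560
    (5,0) via y @ 2.9600  # hit
  → r_5 = 2.9600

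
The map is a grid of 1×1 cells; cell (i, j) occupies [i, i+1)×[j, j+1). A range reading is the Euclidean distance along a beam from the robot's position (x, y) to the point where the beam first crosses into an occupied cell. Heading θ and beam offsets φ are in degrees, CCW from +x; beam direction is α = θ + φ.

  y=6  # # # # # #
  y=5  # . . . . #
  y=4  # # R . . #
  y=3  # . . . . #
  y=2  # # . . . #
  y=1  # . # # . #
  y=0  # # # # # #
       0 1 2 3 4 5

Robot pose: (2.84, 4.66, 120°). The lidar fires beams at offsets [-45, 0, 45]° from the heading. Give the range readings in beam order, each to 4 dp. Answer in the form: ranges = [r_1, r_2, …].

ranges = [1.3873, 1.5473, 0.8696]

beam 1: φ=-45°, α=75°
  d=(0.2588,0.9659)  start (2,4)  tX=0.6182 tY=0.3520  stride 1/|dx|=3.8637 1/|dy|=1.0353
    cross y-line → (2,5), t=0.3520
    cross x-line → (3,5), t=0.6182
    cross y-line → (3,6), t=1.3873 (wall)
  → r_1 = 1.3873
beam 2: φ=0°, α=120°
  d=(-0.5000,0.8660)  start (2,4)  tX=1.6800 tY=0.3926  stride 1/|dx|=2.0000 1/|dy|=1.1547
    cross y-line → (2,5), t=0.3926
    cross y-line → (2,6), t=1.5473 (wall)
  → r_2 = 1.5473
beam 3: φ=45°, α=165°
  d=(-0.9659,0.2588)  start (2,4)  tX=0.8696 tY=1.3137  stride 1/|dx|=1.0353 1/|dy|=3.8637
    cross x-line → (1,4), t=0.8696 (wall)
  → r_3 = 0.8696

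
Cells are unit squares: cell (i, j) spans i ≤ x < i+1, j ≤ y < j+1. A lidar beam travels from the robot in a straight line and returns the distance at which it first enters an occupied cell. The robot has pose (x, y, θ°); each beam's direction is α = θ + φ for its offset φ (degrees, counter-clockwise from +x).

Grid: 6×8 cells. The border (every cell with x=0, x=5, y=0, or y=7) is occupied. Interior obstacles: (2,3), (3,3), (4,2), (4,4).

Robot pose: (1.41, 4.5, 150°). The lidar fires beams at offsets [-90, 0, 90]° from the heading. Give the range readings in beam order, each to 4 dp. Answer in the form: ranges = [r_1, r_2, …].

beam 1: φ=-90°, α=60°
  cosα=0.5000 sinα=0.8660 | (1,4) | tMaxX 1.1800 tMaxY 0.5774 | tΔX 2.0000 tΔY 1.1547
    t=0.5774 [y] (1,5)
    t=1.1800 [x] (2,5)
    t=1.7321 [y] (2,6)
    t=2.8868 [y] (2,7) — stop
  → r_1 = 2.8868
beam 2: φ=0°, α=150°
  cosα=-0.8660 sinα=0.5000 | (1,4) | tMaxX 0.4734 tMaxY 1.0000 | tΔX 1.1547 tΔY 2.0000
    t=0.4734 [x] (0,4) — stop
  → r_2 = 0.4734
beam 3: φ=90°, α=240°
  cosα=-0.5000 sinα=-0.8660 | (1,4) | tMaxX 0.8200 tMaxY 0.5774 | tΔX 2.0000 tΔY 1.1547
    t=0.5774 [y] (1,3)
    t=0.8200 [x] (0,3) — stop
  → r_3 = 0.8200

ranges = [2.8868, 0.4734, 0.8200]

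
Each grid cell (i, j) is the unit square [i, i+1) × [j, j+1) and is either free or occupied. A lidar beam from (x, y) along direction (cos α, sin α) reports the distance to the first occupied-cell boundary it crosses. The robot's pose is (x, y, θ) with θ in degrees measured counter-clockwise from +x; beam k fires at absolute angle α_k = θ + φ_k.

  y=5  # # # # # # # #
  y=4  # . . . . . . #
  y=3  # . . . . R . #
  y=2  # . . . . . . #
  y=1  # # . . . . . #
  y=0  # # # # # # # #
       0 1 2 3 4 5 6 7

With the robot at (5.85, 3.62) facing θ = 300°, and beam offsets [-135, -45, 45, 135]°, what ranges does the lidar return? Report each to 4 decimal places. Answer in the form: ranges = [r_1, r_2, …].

beam 1: φ=-135°, α=165°
  cosα=-0.9659 sinα=0.2588 | (5,3) | tMaxX 0.8800 tMaxY 1.4682 | tΔX 1.0353 tΔY 3.8637
    t=0.8800 [x] (4,3)
    t=1.4682 [y] (4,4)
    t=1.9153 [x] (3,4)
    t=2.9505 [x] (2,4)
    t=3.9858 [x] (1,4)
    t=5.0211 [x] (0,4) — stop
  → r_1 = 5.0211
beam 2: φ=-45°, α=255°
  cosα=-0.2588 sinα=-0.9659 | (5,3) | tMaxX 3.2841 tMaxY 0.6419 | tΔX 3.8637 tΔY 1.0353
    t=0.6419 [y] (5,2)
    t=1.6771 [y] (5,1)
    t=2.7124 [y] (5,0) — stop
  → r_2 = 2.7124
beam 3: φ=45°, α=345°
  cosα=0.9659 sinα=-0.2588 | (5,3) | tMaxX 0.1553 tMaxY 2.3955 | tΔX 1.0353 tΔY 3.8637
    t=0.1553 [x] (6,3)
    t=1.1906 [x] (7,3) — stop
  → r_3 = 1.1906
beam 4: φ=135°, α=75°
  cosα=0.2588 sinα=0.9659 | (5,3) | tMaxX 0.5796 tMaxY 0.3934 | tΔX 3.8637 tΔY 1.0353
    t=0.3934 [y] (5,4)
    t=0.5796 [x] (6,4)
    t=1.4287 [y] (6,5) — stop
  → r_4 = 1.4287

ranges = [5.0211, 2.7124, 1.1906, 1.4287]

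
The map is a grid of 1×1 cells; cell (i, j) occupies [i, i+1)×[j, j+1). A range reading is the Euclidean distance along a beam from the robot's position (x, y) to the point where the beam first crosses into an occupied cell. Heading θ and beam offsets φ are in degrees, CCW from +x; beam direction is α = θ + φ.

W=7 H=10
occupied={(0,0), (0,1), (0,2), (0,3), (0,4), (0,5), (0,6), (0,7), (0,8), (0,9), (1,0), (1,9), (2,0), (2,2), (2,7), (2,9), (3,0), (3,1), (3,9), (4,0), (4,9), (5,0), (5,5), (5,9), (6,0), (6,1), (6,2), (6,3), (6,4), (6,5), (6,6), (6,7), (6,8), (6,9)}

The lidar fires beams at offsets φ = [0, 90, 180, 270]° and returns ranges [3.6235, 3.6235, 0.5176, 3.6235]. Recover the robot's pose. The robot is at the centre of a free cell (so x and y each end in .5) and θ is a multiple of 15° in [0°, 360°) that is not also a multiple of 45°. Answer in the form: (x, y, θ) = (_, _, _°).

Enumerate (i+0.5, j+0.5, θ) over the 36 free cells and 16 admissible headings. For each, cast all 4 beams and compare to the given ranges.
  (2.5, 6.5, 150°): beam 1 = 1.7321 ≠ 3.6235 ✗
  (2.5, 5.5, 150°): beam 1 = 1.7321 ≠ 3.6235 ✗
  (5.5, 1.5, 30°): beam 1 = 0.5774 ≠ 3.6235 ✗
  (4.5, 3.5, 165°): beam 2 = 1.9319 ≠ 3.6235 ✗
  …
  (4.5, 5.5, 165°): r_1=3.6235, r_2=3.6235, r_3=0.5176, r_4=3.6235 — all match ✓
No second candidate reproduces the full scan.

(x, y, θ) = (4.5, 5.5, 165°)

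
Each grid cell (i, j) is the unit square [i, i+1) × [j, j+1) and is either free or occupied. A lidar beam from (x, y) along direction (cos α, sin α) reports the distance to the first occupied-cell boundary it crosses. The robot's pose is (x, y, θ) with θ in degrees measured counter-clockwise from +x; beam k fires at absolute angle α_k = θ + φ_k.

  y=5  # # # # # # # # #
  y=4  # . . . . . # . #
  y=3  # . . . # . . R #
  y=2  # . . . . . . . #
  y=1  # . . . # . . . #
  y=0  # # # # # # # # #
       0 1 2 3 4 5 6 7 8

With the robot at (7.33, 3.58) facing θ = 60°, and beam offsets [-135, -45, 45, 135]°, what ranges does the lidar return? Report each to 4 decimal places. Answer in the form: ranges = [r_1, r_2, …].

beam 1: φ=-135°, α=285°
  dir = (cos 285°, sin 285°) = (0.2588, -0.9659); from cell (7,3)
  next x-line at t=2.5887, next y-line at t=0.6005; Δt_x=3.8637, Δt_y=1.0353
    y: enter (7,2) at t=0.6005
    y: enter (7,1) at t=1.6357
    x: enter (8,1) at t=2.5887 ← occupied
  → r_1 = 2.5887
beam 2: φ=-45°, α=15°
  dir = (cos 15°, sin 15°) = (0.9659, 0.2588); from cell (7,3)
  next x-line at t=0.6936, next y-line at t=1.6228; Δt_x=1.0353, Δt_y=3.8637
    x: enter (8,3) at t=0.6936 ← occupied
  → r_2 = 0.6936
beam 3: φ=45°, α=105°
  dir = (cos 105°, sin 105°) = (-0.2588, 0.9659); from cell (7,3)
  next x-line at t=1.2750, next y-line at t=0.4348; Δt_x=3.8637, Δt_y=1.0353
    y: enter (7,4) at t=0.4348
    x: enter (6,4) at t=1.2750 ← occupied
  → r_3 = 1.2750
beam 4: φ=135°, α=195°
  dir = (cos 195°, sin 195°) = (-0.9659, -0.2588); from cell (7,3)
  next x-line at t=0.3416, next y-line at t=2.2409; Δt_x=1.0353, Δt_y=3.8637
    x: enter (6,3) at t=0.3416
    x: enter (5,3) at t=1.3769
    y: enter (5,2) at t=2.2409
    x: enter (4,2) at t=2.4122
    x: enter (3,2) at t=3.4475
    x: enter (2,2) at t=4.4827
    x: enter (1,2) at t=5.5180
    y: enter (1,1) at t=6.1047
    x: enter (0,1) at t=6.5533 ← occupied
  → r_4 = 6.5533

ranges = [2.5887, 0.6936, 1.2750, 6.5533]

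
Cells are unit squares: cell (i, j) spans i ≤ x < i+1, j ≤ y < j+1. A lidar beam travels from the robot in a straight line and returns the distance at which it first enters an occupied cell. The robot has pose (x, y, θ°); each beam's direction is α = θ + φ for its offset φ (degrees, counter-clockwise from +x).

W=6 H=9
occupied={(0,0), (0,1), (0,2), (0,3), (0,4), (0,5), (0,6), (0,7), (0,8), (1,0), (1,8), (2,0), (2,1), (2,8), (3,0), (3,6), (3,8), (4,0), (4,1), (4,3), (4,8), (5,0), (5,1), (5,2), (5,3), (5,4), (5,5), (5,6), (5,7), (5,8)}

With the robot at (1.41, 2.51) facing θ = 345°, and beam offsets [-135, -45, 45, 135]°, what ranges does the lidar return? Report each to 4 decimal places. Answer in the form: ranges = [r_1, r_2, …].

ranges = [0.4734, 1.1800, 4.1454, 0.8200]

beam 1: φ=-135°, α=210°
  direction (-0.8660, -0.5000); cell (1,2); t to first gridline: x 0.4734, y 1.0200 (then +1.1547 / +2.0000)
    (0,2) via x @ 0.4734  # hit
  → r_1 = 0.4734
beam 2: φ=-45°, α=300°
  direction (0.5000, -0.8660); cell (1,2); t to first gridline: x 1.1800, y 0.5889 (then +2.0000 / +1.1547)
    (1,1) via y @ 0.5889
    (2,1) via x @ 1.1800  # hit
  → r_2 = 1.1800
beam 3: φ=45°, α=30°
  direction (0.8660, 0.5000); cell (1,2); t to first gridline: x 0.6813, y 0.9800 (then +1.1547 / +2.0000)
    (2,2) via x @ 0.6813
    (2,3) via y @ 0.9800
    (3,3) via x @ 1.8360
    (3,4) via y @ 2.9800
    (4,4) via x @ 2.9907
    (5,4) via x @ 4.1454  # hit
  → r_3 = 4.1454
beam 4: φ=135°, α=120°
  direction (-0.5000, 0.8660); cell (1,2); t to first gridline: x 0.8200, y 0.5658 (then +2.0000 / +1.1547)
    (1,3) via y @ 0.5658
    (0,3) via x @ 0.8200  # hit
  → r_4 = 0.8200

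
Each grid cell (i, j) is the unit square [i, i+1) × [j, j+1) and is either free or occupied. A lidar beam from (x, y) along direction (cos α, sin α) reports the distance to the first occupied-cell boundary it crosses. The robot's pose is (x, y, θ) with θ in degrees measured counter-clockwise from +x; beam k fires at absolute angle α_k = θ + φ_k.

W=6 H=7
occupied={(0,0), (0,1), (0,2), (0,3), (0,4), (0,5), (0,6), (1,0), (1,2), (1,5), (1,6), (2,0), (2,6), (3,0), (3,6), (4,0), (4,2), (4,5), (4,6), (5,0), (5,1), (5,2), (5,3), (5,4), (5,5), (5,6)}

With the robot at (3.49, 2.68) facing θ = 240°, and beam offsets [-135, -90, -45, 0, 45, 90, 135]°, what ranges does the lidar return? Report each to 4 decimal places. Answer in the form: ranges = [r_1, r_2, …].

beam 1: φ=-135°, α=105°
  dir = (cos 105°, sin 105°) = (-0.2588, 0.9659); from cell (3,2)
  next x-line at t=1.8932, next y-line at t=0.3313; Δt_x=3.8637, Δt_y=1.0353
    y: enter (3,3) at t=0.3313
    y: enter (3,4) at t=1.3666
    x: enter (2,4) at t=1.8932
    y: enter (2,5) at t=2.4018
    y: enter (2,6) at t=3.4371 ← occupied
  → r_1 = 3.4371
beam 2: φ=-90°, α=150°
  dir = (cos 150°, sin 150°) = (-0.8660, 0.5000); from cell (3,2)
  next x-line at t=0.5658, next y-line at t=0.6400; Δt_x=1.1547, Δt_y=2.0000
    x: enter (2,2) at t=0.5658
    y: enter (2,3) at t=0.6400
    x: enter (1,3) at t=1.7205
    y: enter (1,4) at t=2.6400
    x: enter (0,4) at t=2.8752 ← occupied
  → r_2 = 2.8752
beam 3: φ=-45°, α=195°
  dir = (cos 195°, sin 195°) = (-0.9659, -0.2588); from cell (3,2)
  next x-line at t=0.5073, next y-line at t=2.6273; Δt_x=1.0353, Δt_y=3.8637
    x: enter (2,2) at t=0.5073
    x: enter (1,2) at t=1.5426 ← occupied
  → r_3 = 1.5426
beam 4: φ=0°, α=240°
  dir = (cos 240°, sin 240°) = (-0.5000, -0.8660); from cell (3,2)
  next x-line at t=0.9800, next y-line at t=0.7852; Δt_x=2.0000, Δt_y=1.1547
    y: enter (3,1) at t=0.7852
    x: enter (2,1) at t=0.9800
    y: enter (2,0) at t=1.9399 ← occupied
  → r_4 = 1.9399
beam 5: φ=45°, α=285°
  dir = (cos 285°, sin 285°) = (0.2588, -0.9659); from cell (3,2)
  next x-line at t=1.9705, next y-line at t=0.7040; Δt_x=3.8637, Δt_y=1.0353
    y: enter (3,1) at t=0.7040
    y: enter (3,0) at t=1.7393 ← occupied
  → r_5 = 1.7393
beam 6: φ=90°, α=330°
  dir = (cos 330°, sin 330°) = (0.8660, -0.5000); from cell (3,2)
  next x-line at t=0.5889, next y-line at t=1.3600; Δt_x=1.1547, Δt_y=2.0000
    x: enter (4,2) at t=0.5889 ← occupied
  → r_6 = 0.5889
beam 7: φ=135°, α=15°
  dir = (cos 15°, sin 15°) = (0.9659, 0.2588); from cell (3,2)
  next x-line at t=0.5280, next y-line at t=1.2364; Δt_x=1.0353, Δt_y=3.8637
    x: enter (4,2) at t=0.5280 ← occupied
  → r_7 = 0.5280

ranges = [3.4371, 2.8752, 1.5426, 1.9399, 1.7393, 0.5889, 0.5280]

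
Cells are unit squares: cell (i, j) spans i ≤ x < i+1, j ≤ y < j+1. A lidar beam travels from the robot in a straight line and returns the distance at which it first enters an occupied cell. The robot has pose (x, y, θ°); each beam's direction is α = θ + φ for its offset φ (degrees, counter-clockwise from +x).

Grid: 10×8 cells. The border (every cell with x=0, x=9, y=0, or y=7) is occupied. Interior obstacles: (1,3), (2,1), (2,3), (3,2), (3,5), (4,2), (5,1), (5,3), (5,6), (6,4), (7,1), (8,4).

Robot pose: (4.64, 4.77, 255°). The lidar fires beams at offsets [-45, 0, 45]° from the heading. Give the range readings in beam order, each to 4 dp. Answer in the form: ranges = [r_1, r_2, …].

beam 1: φ=-45°, α=210°
  d=(-0.8660,-0.5000)  start (4,4)  tX=0.7390 tY=1.5400  stride 1/|dx|=1.1547 1/|dy|=2.0000
    cross x-line → (3,4), t=0.7390
    cross y-line → (3,3), t=1.5400
    cross x-line → (2,3), t=1.8937 (wall)
  → r_1 = 1.8937
beam 2: φ=0°, α=255°
  d=(-0.2588,-0.9659)  start (4,4)  tX=2.4728 tY=0.7972  stride 1/|dx|=3.8637 1/|dy|=1.0353
    cross y-line → (4,3), t=0.7972
    cross y-line → (4,2), t=1.8324 (wall)
  → r_2 = 1.8324
beam 3: φ=45°, α=300°
  d=(0.5000,-0.8660)  start (4,4)  tX=0.7200 tY=0.8891  stride 1/|dx|=2.0000 1/|dy|=1.1547
    cross x-line → (5,4), t=0.7200
    cross y-line → (5,3), t=0.8891 (wall)
  → r_3 = 0.8891

ranges = [1.8937, 1.8324, 0.8891]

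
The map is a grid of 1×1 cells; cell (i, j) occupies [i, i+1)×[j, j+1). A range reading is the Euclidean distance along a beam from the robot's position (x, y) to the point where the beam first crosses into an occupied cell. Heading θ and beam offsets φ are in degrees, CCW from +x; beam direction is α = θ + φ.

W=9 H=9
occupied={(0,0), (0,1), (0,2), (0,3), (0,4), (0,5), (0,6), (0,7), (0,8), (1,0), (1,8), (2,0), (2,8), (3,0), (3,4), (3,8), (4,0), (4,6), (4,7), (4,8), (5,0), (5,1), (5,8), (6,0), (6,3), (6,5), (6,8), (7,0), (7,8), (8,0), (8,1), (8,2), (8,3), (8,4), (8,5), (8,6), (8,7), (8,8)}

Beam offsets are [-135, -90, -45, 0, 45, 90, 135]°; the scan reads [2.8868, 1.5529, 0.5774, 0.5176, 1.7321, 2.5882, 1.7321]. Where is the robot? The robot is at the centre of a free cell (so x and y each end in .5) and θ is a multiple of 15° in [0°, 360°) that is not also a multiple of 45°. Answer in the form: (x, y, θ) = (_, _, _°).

(x, y, θ) = (5.5, 3.5, 15°)

Enumerate (i+0.5, j+0.5, θ) over the 43 free cells and 16 admissible headings. For each, cast all 7 beams and compare to the given ranges.
  (5.5, 4.5, 60°): beam 1 = 3.6235 ≠ 2.8868 ✗
  (7.5, 6.5, 195°): beam 1 = 1.0000 ≠ 2.8868 ✗
  (1.5, 4.5, 195°): beam 1 = 4.0415 ≠ 2.8868 ✗
  (3.5, 5.5, 150°): beam 1 = 4.6587 ≠ 2.8868 ✗
  …
  (5.5, 3.5, 15°): r_1=2.8868, r_2=1.5529, r_3=0.5774, r_4=0.5176, r_5=1.7321, r_6=2.5882, r_7=1.7321 — all match ✓
Only this pose fits every beam.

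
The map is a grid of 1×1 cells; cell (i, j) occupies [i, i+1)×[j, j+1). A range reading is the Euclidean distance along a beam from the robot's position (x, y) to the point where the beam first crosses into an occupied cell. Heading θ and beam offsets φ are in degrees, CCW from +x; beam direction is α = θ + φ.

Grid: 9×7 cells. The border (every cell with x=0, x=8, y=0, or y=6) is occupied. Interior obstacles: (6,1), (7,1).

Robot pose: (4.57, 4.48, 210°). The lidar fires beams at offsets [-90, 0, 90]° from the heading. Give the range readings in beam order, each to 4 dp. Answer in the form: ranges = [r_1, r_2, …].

ranges = [1.7551, 4.1223, 2.8637]

beam 1: φ=-90°, α=120°
  dir = (cos 120°, sin 120°) = (-0.5000, 0.8660); from cell (4,4)
  next x-line at t=1.1400, next y-line at t=0.6004; Δt_x=2.0000, Δt_y=1.1547
    y: enter (4,5) at t=0.6004
    x: enter (3,5) at t=1.1400
    y: enter (3,6) at t=1.7551 ← occupied
  → r_1 = 1.7551
beam 2: φ=0°, α=210°
  dir = (cos 210°, sin 210°) = (-0.8660, -0.5000); from cell (4,4)
  next x-line at t=0.6582, next y-line at t=0.9600; Δt_x=1.1547, Δt_y=2.0000
    x: enter (3,4) at t=0.6582
    y: enter (3,3) at t=0.9600
    x: enter (2,3) at t=1.8129
    y: enter (2,2) at t=2.9600
    x: enter (1,2) at t=2.9676
    x: enter (0,2) at t=4.1223 ← occupied
  → r_2 = 4.1223
beam 3: φ=90°, α=300°
  dir = (cos 300°, sin 300°) = (0.5000, -0.8660); from cell (4,4)
  next x-line at t=0.8600, next y-line at t=0.5543; Δt_x=2.0000, Δt_y=1.1547
    y: enter (4,3) at t=0.5543
    x: enter (5,3) at t=0.8600
    y: enter (5,2) at t=1.7090
    x: enter (6,2) at t=2.8600
    y: enter (6,1) at t=2.8637 ← occupied
  → r_3 = 2.8637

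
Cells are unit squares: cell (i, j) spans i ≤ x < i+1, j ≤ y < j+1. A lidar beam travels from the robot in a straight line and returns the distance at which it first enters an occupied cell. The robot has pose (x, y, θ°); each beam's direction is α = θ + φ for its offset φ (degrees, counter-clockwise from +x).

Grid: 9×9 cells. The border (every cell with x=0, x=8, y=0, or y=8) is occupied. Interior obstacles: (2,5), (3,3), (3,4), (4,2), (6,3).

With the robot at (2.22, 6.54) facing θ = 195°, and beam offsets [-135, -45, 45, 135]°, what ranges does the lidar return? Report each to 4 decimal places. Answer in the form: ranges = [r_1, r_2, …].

beam 1: φ=-135°, α=60°
  d=(0.5000,0.8660)  start (2,6)  tX=1.5600 tY=0.5312  stride 1/|dx|=2.0000 1/|dy|=1.1547
    cross y-line → (2,7), t=0.5312
    cross x-line → (3,7), t=1.5600
    cross y-line → (3,8), t=1.6859 (wall)
  → r_1 = 1.6859
beam 2: φ=-45°, α=150°
  d=(-0.8660,0.5000)  start (2,6)  tX=0.2540 tY=0.9200  stride 1/|dx|=1.1547 1/|dy|=2.0000
    cross x-line → (1,6), t=0.2540
    cross y-line → (1,7), t=0.9200
    cross x-line → (0,7), t=1.4087 (wall)
  → r_2 = 1.4087
beam 3: φ=45°, α=240°
  d=(-0.5000,-0.8660)  start (2,6)  tX=0.4400 tY=0.6235  stride 1/|dx|=2.0000 1/|dy|=1.1547
    cross x-line → (1,6), t=0.4400
    cross y-line → (1,5), t=0.6235
    cross y-line → (1,4), t=1.7782
    cross x-line → (0,4), t=2.4400 (wall)
  → r_3 = 2.4400
beam 4: φ=135°, α=330°
  d=(0.8660,-0.5000)  start (2,6)  tX=0.9007 tY=1.0800  stride 1/|dx|=1.1547 1/|dy|=2.0000
    cross x-line → (3,6), t=0.9007
    cross y-line → (3,5), t=1.0800
    cross x-line → (4,5), t=2.0554
    cross y-line → (4,4), t=3.0800
    cross x-line → (5,4), t=3.2101
    cross x-line → (6,4), t=4.3648
    cross y-line → (6,3), t=5.0800 (wall)
  → r_4 = 5.0800

ranges = [1.6859, 1.4087, 2.4400, 5.0800]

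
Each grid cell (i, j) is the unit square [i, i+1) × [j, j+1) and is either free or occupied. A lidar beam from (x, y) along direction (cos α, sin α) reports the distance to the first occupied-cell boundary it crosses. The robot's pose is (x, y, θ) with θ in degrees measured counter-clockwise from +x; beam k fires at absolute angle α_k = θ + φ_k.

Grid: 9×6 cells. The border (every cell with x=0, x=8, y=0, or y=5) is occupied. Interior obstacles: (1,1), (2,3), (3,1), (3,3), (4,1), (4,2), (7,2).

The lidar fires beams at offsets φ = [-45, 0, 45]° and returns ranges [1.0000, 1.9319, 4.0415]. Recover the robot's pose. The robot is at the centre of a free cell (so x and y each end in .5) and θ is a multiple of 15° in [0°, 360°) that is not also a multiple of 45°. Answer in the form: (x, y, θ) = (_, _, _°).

Enumerate (i+0.5, j+0.5, θ) over the 21 free cells and 16 admissible headings. For each, cast all 3 beams and compare to the given ranges.
  (6.5, 2.5, 30°): beam 1 = 0.5176 ≠ 1.0000 ✗
  (2.5, 1.5, 105°): beam 1 = 1.7321 ≠ 1.0000 ✗
  (4.5, 3.5, 60°): beam 1 = 3.6235 ≠ 1.0000 ✗
  …
  (5.5, 1.5, 15°): r_1=1.0000, r_2=1.9319, r_3=4.0415 — all match ✓
Only this pose fits every beam.

(x, y, θ) = (5.5, 1.5, 15°)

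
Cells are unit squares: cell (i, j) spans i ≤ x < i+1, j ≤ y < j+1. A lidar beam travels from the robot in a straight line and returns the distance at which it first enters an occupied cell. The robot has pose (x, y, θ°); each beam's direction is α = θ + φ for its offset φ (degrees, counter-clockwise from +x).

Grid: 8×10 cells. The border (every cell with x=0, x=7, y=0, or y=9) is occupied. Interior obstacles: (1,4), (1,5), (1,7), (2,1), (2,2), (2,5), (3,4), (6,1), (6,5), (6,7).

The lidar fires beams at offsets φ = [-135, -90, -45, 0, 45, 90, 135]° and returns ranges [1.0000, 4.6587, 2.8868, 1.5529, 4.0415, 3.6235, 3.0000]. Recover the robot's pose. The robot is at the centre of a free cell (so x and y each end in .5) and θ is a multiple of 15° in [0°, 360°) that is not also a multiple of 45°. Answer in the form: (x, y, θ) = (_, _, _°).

(x, y, θ) = (4.5, 5.5, 15°)

The pose lattice has 38·16 = 608 candidates. Test each by forward raycasting.
  (2.5, 3.5, 105°): beam 1 = 4.0415 ≠ 1.0000 ✗
  (1.5, 3.5, 60°): beam 1 = 1.9319 ≠ 1.0000 ✗
  (3.5, 7.5, 345°): beam 1 = 2.8868 ≠ 1.0000 ✗
  (4.5, 3.5, 60°): beam 1 = 2.5882 ≠ 1.0000 ✗
  (5.5, 8.5, 330°): beam 1 = 3.6235 ≠ 1.0000 ✗
  …
  (4.5, 5.5, 15°): r_1=1.0000, r_2=4.6587, r_3=2.8868, r_4=1.5529, r_5=4.0415, r_6=3.6235, r_7=3.0000 — all match ✓
Unique over the lattice → pose = (4.5, 5.5, 15°).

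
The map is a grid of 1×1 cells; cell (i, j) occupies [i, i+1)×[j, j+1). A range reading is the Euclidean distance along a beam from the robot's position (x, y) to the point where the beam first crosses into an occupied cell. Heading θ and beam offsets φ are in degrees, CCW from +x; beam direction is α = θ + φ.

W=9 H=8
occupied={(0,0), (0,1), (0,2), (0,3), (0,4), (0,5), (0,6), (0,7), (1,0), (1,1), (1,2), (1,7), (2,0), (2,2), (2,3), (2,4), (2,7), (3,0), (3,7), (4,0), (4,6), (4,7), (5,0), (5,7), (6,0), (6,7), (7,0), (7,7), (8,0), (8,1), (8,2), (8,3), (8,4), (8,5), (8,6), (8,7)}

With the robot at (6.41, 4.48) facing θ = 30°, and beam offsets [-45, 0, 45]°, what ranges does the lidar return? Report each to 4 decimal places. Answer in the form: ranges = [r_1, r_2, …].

beam 1: φ=-45°, α=345°
  dir = (cos 345°, sin 345°) = (0.9659, -0.2588); from cell (6,4)
  next x-line at t=0.6108, next y-line at t=1.8546; Δt_x=1.0353, Δt_y=3.8637
    x: enter (7,4) at t=0.6108
    x: enter (8,4) at t=1.6461 ← occupied
  → r_1 = 1.6461
beam 2: φ=0°, α=30°
  dir = (cos 30°, sin 30°) = (0.8660, 0.5000); from cell (6,4)
  next x-line at t=0.6813, next y-line at t=1.0400; Δt_x=1.1547, Δt_y=2.0000
    x: enter (7,4) at t=0.6813
    y: enter (7,5) at t=1.0400
    x: enter (8,5) at t=1.8360 ← occupied
  → r_2 = 1.8360
beam 3: φ=45°, α=75°
  dir = (cos 75°, sin 75°) = (0.2588, 0.9659); from cell (6,4)
  next x-line at t=2.2796, next y-line at t=0.5383; Δt_x=3.8637, Δt_y=1.0353
    y: enter (6,5) at t=0.5383
    y: enter (6,6) at t=1.5736
    x: enter (7,6) at t=2.2796
    y: enter (7,7) at t=2.6089 ← occupied
  → r_3 = 2.6089

ranges = [1.6461, 1.8360, 2.6089]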